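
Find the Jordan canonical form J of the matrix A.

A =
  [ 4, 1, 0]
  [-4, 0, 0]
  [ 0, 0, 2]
J_2(2) ⊕ J_1(2)

The characteristic polynomial is
  det(x·I − A) = x^3 - 6*x^2 + 12*x - 8 = (x - 2)^3

Eigenvalues and multiplicities (the geometric multiplicity of λ is n − rank(A − λI), which equals the number of Jordan blocks for λ):
  λ = 2: algebraic multiplicity = 3, geometric multiplicity = 2

Determining the block sizes for each eigenvalue:
  λ = 2: 2 blocks summing to 3 forces exactly one block of size 2 and the rest size 1 → block sizes [2, 1]

Assembling the blocks gives a Jordan form
J =
  [2, 1, 0]
  [0, 2, 0]
  [0, 0, 2]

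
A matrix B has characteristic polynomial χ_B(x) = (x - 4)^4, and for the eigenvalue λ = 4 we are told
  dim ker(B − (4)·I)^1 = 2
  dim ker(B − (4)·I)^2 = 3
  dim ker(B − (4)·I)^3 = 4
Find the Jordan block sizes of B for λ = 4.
Block sizes for λ = 4: [3, 1]

From the dimensions of kernels of powers, the number of Jordan blocks of size at least j is d_j − d_{j−1} where d_j = dim ker(N^j) (with d_0 = 0). Computing the differences gives [2, 1, 1].
The number of blocks of size exactly k is (#blocks of size ≥ k) − (#blocks of size ≥ k + 1), so the partition is: 1 block(s) of size 1, 1 block(s) of size 3.
In nonincreasing order the block sizes are [3, 1].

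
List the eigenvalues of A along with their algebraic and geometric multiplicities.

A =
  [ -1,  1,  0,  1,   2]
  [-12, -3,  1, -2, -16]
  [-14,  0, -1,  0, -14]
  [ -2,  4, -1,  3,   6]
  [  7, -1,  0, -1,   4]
λ = -1: alg = 4, geom = 2; λ = 6: alg = 1, geom = 1

Step 1 — factor the characteristic polynomial to read off the algebraic multiplicities:
  χ_A(x) = (x - 6)*(x + 1)^4

Step 2 — compute geometric multiplicities via the rank-nullity identity g(λ) = n − rank(A − λI):
  rank(A − (-1)·I) = 3, so dim ker(A − (-1)·I) = n − 3 = 2
  rank(A − (6)·I) = 4, so dim ker(A − (6)·I) = n − 4 = 1

Summary:
  λ = -1: algebraic multiplicity = 4, geometric multiplicity = 2
  λ = 6: algebraic multiplicity = 1, geometric multiplicity = 1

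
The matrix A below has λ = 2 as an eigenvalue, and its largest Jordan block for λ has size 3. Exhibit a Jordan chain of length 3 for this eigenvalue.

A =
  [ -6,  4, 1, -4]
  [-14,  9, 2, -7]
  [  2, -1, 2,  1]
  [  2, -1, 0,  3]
A Jordan chain for λ = 2 of length 3:
v_1 = (2, 4, 0, 0)ᵀ
v_2 = (-8, -14, 2, 2)ᵀ
v_3 = (1, 0, 0, 0)ᵀ

Let N = A − (2)·I. We want v_3 with N^3 v_3 = 0 but N^2 v_3 ≠ 0; then v_{j-1} := N · v_j for j = 3, …, 2.

Pick v_3 = (1, 0, 0, 0)ᵀ.
Then v_2 = N · v_3 = (-8, -14, 2, 2)ᵀ.
Then v_1 = N · v_2 = (2, 4, 0, 0)ᵀ.

Sanity check: (A − (2)·I) v_1 = (0, 0, 0, 0)ᵀ = 0. ✓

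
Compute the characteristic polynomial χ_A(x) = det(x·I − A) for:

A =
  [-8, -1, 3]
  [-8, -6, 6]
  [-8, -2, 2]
x^3 + 12*x^2 + 48*x + 64

Expanding det(x·I − A) (e.g. by cofactor expansion or by noting that A is similar to its Jordan form J, which has the same characteristic polynomial as A) gives
  χ_A(x) = x^3 + 12*x^2 + 48*x + 64
which factors as (x + 4)^3. The eigenvalues (with algebraic multiplicities) are λ = -4 with multiplicity 3.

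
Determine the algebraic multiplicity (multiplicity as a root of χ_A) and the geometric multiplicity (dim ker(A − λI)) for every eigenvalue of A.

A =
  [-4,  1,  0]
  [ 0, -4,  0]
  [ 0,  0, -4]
λ = -4: alg = 3, geom = 2

Step 1 — factor the characteristic polynomial to read off the algebraic multiplicities:
  χ_A(x) = (x + 4)^3

Step 2 — compute geometric multiplicities via the rank-nullity identity g(λ) = n − rank(A − λI):
  rank(A − (-4)·I) = 1, so dim ker(A − (-4)·I) = n − 1 = 2

Summary:
  λ = -4: algebraic multiplicity = 3, geometric multiplicity = 2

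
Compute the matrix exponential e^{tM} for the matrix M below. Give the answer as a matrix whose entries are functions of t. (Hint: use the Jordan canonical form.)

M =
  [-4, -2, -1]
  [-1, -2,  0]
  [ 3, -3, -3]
e^{tM} =
  [-t*exp(-3*t) + exp(-3*t), 3*t^2*exp(-3*t)/2 - 2*t*exp(-3*t), t^2*exp(-3*t)/2 - t*exp(-3*t)]
  [-t*exp(-3*t), 3*t^2*exp(-3*t)/2 + t*exp(-3*t) + exp(-3*t), t^2*exp(-3*t)/2]
  [3*t*exp(-3*t), -9*t^2*exp(-3*t)/2 - 3*t*exp(-3*t), -3*t^2*exp(-3*t)/2 + exp(-3*t)]

Strategy: write M = P · J · P⁻¹ where J is a Jordan canonical form, so e^{tM} = P · e^{tJ} · P⁻¹, and e^{tJ} can be computed block-by-block.

M has Jordan form
J =
  [-3,  1,  0]
  [ 0, -3,  1]
  [ 0,  0, -3]
(up to reordering of blocks).

Per-block formulas:
  For a 3×3 Jordan block J_3(-3): exp(t · J_3(-3)) = e^(-3t)·(I + t·N + (t^2/2)·N^2), where N is the 3×3 nilpotent shift.

After assembling e^{tJ} and conjugating by P, we get:

e^{tM} =
  [-t*exp(-3*t) + exp(-3*t), 3*t^2*exp(-3*t)/2 - 2*t*exp(-3*t), t^2*exp(-3*t)/2 - t*exp(-3*t)]
  [-t*exp(-3*t), 3*t^2*exp(-3*t)/2 + t*exp(-3*t) + exp(-3*t), t^2*exp(-3*t)/2]
  [3*t*exp(-3*t), -9*t^2*exp(-3*t)/2 - 3*t*exp(-3*t), -3*t^2*exp(-3*t)/2 + exp(-3*t)]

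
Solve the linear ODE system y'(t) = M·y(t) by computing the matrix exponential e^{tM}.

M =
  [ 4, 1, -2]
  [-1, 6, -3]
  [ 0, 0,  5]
e^{tM} =
  [-t*exp(5*t) + exp(5*t), t*exp(5*t), -t^2*exp(5*t)/2 - 2*t*exp(5*t)]
  [-t*exp(5*t), t*exp(5*t) + exp(5*t), -t^2*exp(5*t)/2 - 3*t*exp(5*t)]
  [0, 0, exp(5*t)]

Strategy: write M = P · J · P⁻¹ where J is a Jordan canonical form, so e^{tM} = P · e^{tJ} · P⁻¹, and e^{tJ} can be computed block-by-block.

M has Jordan form
J =
  [5, 1, 0]
  [0, 5, 1]
  [0, 0, 5]
(up to reordering of blocks).

Per-block formulas:
  For a 3×3 Jordan block J_3(5): exp(t · J_3(5)) = e^(5t)·(I + t·N + (t^2/2)·N^2), where N is the 3×3 nilpotent shift.

After assembling e^{tJ} and conjugating by P, we get:

e^{tM} =
  [-t*exp(5*t) + exp(5*t), t*exp(5*t), -t^2*exp(5*t)/2 - 2*t*exp(5*t)]
  [-t*exp(5*t), t*exp(5*t) + exp(5*t), -t^2*exp(5*t)/2 - 3*t*exp(5*t)]
  [0, 0, exp(5*t)]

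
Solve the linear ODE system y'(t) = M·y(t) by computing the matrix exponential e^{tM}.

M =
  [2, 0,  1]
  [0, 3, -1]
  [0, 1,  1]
e^{tM} =
  [exp(2*t), t^2*exp(2*t)/2, -t^2*exp(2*t)/2 + t*exp(2*t)]
  [0, t*exp(2*t) + exp(2*t), -t*exp(2*t)]
  [0, t*exp(2*t), -t*exp(2*t) + exp(2*t)]

Strategy: write M = P · J · P⁻¹ where J is a Jordan canonical form, so e^{tM} = P · e^{tJ} · P⁻¹, and e^{tJ} can be computed block-by-block.

M has Jordan form
J =
  [2, 1, 0]
  [0, 2, 1]
  [0, 0, 2]
(up to reordering of blocks).

Per-block formulas:
  For a 3×3 Jordan block J_3(2): exp(t · J_3(2)) = e^(2t)·(I + t·N + (t^2/2)·N^2), where N is the 3×3 nilpotent shift.

After assembling e^{tJ} and conjugating by P, we get:

e^{tM} =
  [exp(2*t), t^2*exp(2*t)/2, -t^2*exp(2*t)/2 + t*exp(2*t)]
  [0, t*exp(2*t) + exp(2*t), -t*exp(2*t)]
  [0, t*exp(2*t), -t*exp(2*t) + exp(2*t)]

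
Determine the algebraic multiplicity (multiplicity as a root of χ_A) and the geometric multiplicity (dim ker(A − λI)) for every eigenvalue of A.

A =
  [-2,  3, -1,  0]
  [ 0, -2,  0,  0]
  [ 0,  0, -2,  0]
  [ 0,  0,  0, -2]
λ = -2: alg = 4, geom = 3

Step 1 — factor the characteristic polynomial to read off the algebraic multiplicities:
  χ_A(x) = (x + 2)^4

Step 2 — compute geometric multiplicities via the rank-nullity identity g(λ) = n − rank(A − λI):
  rank(A − (-2)·I) = 1, so dim ker(A − (-2)·I) = n − 1 = 3

Summary:
  λ = -2: algebraic multiplicity = 4, geometric multiplicity = 3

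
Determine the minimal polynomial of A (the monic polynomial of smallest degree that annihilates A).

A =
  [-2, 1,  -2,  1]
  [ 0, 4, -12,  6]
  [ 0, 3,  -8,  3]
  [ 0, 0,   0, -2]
x^2 + 4*x + 4

The characteristic polynomial is χ_A(x) = (x + 2)^4, so the eigenvalues are known. The minimal polynomial is
  m_A(x) = Π_λ (x − λ)^{k_λ}
where k_λ is the size of the *largest* Jordan block for λ (equivalently, the smallest k with (A − λI)^k v = 0 for every generalised eigenvector v of λ).

  λ = -2: largest Jordan block has size 2, contributing (x + 2)^2

So m_A(x) = (x + 2)^2 = x^2 + 4*x + 4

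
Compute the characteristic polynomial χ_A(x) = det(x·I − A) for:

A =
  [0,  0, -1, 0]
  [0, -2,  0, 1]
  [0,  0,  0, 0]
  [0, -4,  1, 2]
x^4

Expanding det(x·I − A) (e.g. by cofactor expansion or by noting that A is similar to its Jordan form J, which has the same characteristic polynomial as A) gives
  χ_A(x) = x^4
which factors as x^4. The eigenvalues (with algebraic multiplicities) are λ = 0 with multiplicity 4.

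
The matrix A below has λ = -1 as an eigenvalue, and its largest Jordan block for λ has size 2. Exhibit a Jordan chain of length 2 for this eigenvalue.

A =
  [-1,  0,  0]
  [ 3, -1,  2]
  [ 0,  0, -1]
A Jordan chain for λ = -1 of length 2:
v_1 = (0, 3, 0)ᵀ
v_2 = (1, 0, 0)ᵀ

Let N = A − (-1)·I. We want v_2 with N^2 v_2 = 0 but N^1 v_2 ≠ 0; then v_{j-1} := N · v_j for j = 2, …, 2.

Pick v_2 = (1, 0, 0)ᵀ.
Then v_1 = N · v_2 = (0, 3, 0)ᵀ.

Sanity check: (A − (-1)·I) v_1 = (0, 0, 0)ᵀ = 0. ✓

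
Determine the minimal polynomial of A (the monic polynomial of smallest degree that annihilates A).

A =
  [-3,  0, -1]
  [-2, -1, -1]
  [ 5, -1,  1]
x^3 + 3*x^2 + 3*x + 1

The characteristic polynomial is χ_A(x) = (x + 1)^3, so the eigenvalues are known. The minimal polynomial is
  m_A(x) = Π_λ (x − λ)^{k_λ}
where k_λ is the size of the *largest* Jordan block for λ (equivalently, the smallest k with (A − λI)^k v = 0 for every generalised eigenvector v of λ).

  λ = -1: largest Jordan block has size 3, contributing (x + 1)^3

So m_A(x) = (x + 1)^3 = x^3 + 3*x^2 + 3*x + 1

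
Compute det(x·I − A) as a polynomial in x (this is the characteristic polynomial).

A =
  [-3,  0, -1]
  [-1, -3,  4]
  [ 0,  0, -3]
x^3 + 9*x^2 + 27*x + 27

Expanding det(x·I − A) (e.g. by cofactor expansion or by noting that A is similar to its Jordan form J, which has the same characteristic polynomial as A) gives
  χ_A(x) = x^3 + 9*x^2 + 27*x + 27
which factors as (x + 3)^3. The eigenvalues (with algebraic multiplicities) are λ = -3 with multiplicity 3.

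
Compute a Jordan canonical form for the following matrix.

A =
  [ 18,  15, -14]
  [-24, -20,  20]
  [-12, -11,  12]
J_2(2) ⊕ J_1(6)

The characteristic polynomial is
  det(x·I − A) = x^3 - 10*x^2 + 28*x - 24 = (x - 6)*(x - 2)^2

Eigenvalues and multiplicities (the geometric multiplicity of λ is n − rank(A − λI), which equals the number of Jordan blocks for λ):
  λ = 2: algebraic multiplicity = 2, geometric multiplicity = 1
  λ = 6: algebraic multiplicity = 1, geometric multiplicity = 1

Determining the block sizes for each eigenvalue:
  λ = 2: one block (gm = 1), so the single block has size am = 2 → block sizes [2]
  λ = 6: one block (gm = 1), so the single block has size am = 1 → block sizes [1]

Assembling the blocks gives a Jordan form
J =
  [2, 1, 0]
  [0, 2, 0]
  [0, 0, 6]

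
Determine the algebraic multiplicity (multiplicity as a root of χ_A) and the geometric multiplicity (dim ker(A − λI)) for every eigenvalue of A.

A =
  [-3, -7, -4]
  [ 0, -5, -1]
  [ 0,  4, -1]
λ = -3: alg = 3, geom = 1

Step 1 — factor the characteristic polynomial to read off the algebraic multiplicities:
  χ_A(x) = (x + 3)^3

Step 2 — compute geometric multiplicities via the rank-nullity identity g(λ) = n − rank(A − λI):
  rank(A − (-3)·I) = 2, so dim ker(A − (-3)·I) = n − 2 = 1

Summary:
  λ = -3: algebraic multiplicity = 3, geometric multiplicity = 1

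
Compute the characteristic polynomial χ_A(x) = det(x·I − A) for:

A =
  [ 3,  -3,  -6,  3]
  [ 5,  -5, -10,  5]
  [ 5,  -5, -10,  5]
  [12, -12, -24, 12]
x^4

Expanding det(x·I − A) (e.g. by cofactor expansion or by noting that A is similar to its Jordan form J, which has the same characteristic polynomial as A) gives
  χ_A(x) = x^4
which factors as x^4. The eigenvalues (with algebraic multiplicities) are λ = 0 with multiplicity 4.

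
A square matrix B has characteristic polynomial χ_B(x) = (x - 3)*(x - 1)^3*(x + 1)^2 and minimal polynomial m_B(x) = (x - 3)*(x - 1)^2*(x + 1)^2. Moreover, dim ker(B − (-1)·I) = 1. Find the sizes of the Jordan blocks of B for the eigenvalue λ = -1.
Block sizes for λ = -1: [2]

Step 1 — from the characteristic polynomial, algebraic multiplicity of λ = -1 is 2. From dim ker(B − (-1)·I) = 1, there are exactly 1 Jordan blocks for λ = -1.
Step 2 — from the minimal polynomial, the factor (x + 1)^2 tells us the largest block for λ = -1 has size 2.
Step 3 — with total size 2, 1 blocks, and largest block 2, the block sizes (in nonincreasing order) are [2].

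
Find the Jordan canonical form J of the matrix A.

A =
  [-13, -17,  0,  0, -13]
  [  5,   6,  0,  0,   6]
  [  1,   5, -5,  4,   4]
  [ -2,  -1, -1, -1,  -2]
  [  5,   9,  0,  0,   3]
J_2(-3) ⊕ J_2(-3) ⊕ J_1(2)

The characteristic polynomial is
  det(x·I − A) = x^5 + 10*x^4 + 30*x^3 - 135*x - 162 = (x - 2)*(x + 3)^4

Eigenvalues and multiplicities (the geometric multiplicity of λ is n − rank(A − λI), which equals the number of Jordan blocks for λ):
  λ = -3: algebraic multiplicity = 4, geometric multiplicity = 2
  λ = 2: algebraic multiplicity = 1, geometric multiplicity = 1

Determining the block sizes for each eigenvalue:
  λ = -3: with am = 4 and gm = 2, the partition is not yet determined (e.g. several partitions of 4 into 2 parts exist). Let N = A − (-3)·I. Computing rank(N^1) = 3, rank(N^2) = 1; the number of blocks of size ≥ j is rank(N^{j−1}) − rank(N^j), giving [2, 2]. So we have 2 block(s) of size 2 → block sizes [2, 2]
  λ = 2: one block (gm = 1), so the single block has size am = 1 → block sizes [1]

Assembling the blocks gives a Jordan form
J =
  [-3,  1,  0,  0, 0]
  [ 0, -3,  0,  0, 0]
  [ 0,  0, -3,  1, 0]
  [ 0,  0,  0, -3, 0]
  [ 0,  0,  0,  0, 2]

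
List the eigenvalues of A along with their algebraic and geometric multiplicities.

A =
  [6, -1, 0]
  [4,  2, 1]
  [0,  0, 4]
λ = 4: alg = 3, geom = 1

Step 1 — factor the characteristic polynomial to read off the algebraic multiplicities:
  χ_A(x) = (x - 4)^3

Step 2 — compute geometric multiplicities via the rank-nullity identity g(λ) = n − rank(A − λI):
  rank(A − (4)·I) = 2, so dim ker(A − (4)·I) = n − 2 = 1

Summary:
  λ = 4: algebraic multiplicity = 3, geometric multiplicity = 1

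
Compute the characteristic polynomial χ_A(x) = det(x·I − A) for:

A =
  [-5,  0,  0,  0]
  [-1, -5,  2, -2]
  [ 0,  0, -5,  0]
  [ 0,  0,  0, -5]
x^4 + 20*x^3 + 150*x^2 + 500*x + 625

Expanding det(x·I − A) (e.g. by cofactor expansion or by noting that A is similar to its Jordan form J, which has the same characteristic polynomial as A) gives
  χ_A(x) = x^4 + 20*x^3 + 150*x^2 + 500*x + 625
which factors as (x + 5)^4. The eigenvalues (with algebraic multiplicities) are λ = -5 with multiplicity 4.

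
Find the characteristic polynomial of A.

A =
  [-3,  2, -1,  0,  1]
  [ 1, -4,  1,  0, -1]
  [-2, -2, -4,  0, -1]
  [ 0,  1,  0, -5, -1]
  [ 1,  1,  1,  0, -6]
x^5 + 22*x^4 + 190*x^3 + 800*x^2 + 1625*x + 1250

Expanding det(x·I − A) (e.g. by cofactor expansion or by noting that A is similar to its Jordan form J, which has the same characteristic polynomial as A) gives
  χ_A(x) = x^5 + 22*x^4 + 190*x^3 + 800*x^2 + 1625*x + 1250
which factors as (x + 2)*(x + 5)^4. The eigenvalues (with algebraic multiplicities) are λ = -5 with multiplicity 4, λ = -2 with multiplicity 1.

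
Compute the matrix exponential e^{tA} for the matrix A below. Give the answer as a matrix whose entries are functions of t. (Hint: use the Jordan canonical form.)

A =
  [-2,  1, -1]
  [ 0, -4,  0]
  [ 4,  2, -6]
e^{tA} =
  [2*t*exp(-4*t) + exp(-4*t), t*exp(-4*t), -t*exp(-4*t)]
  [0, exp(-4*t), 0]
  [4*t*exp(-4*t), 2*t*exp(-4*t), -2*t*exp(-4*t) + exp(-4*t)]

Strategy: write A = P · J · P⁻¹ where J is a Jordan canonical form, so e^{tA} = P · e^{tJ} · P⁻¹, and e^{tJ} can be computed block-by-block.

A has Jordan form
J =
  [-4,  1,  0]
  [ 0, -4,  0]
  [ 0,  0, -4]
(up to reordering of blocks).

Per-block formulas:
  For a 2×2 Jordan block J_2(-4): exp(t · J_2(-4)) = e^(-4t)·(I + t·N), where N is the 2×2 nilpotent shift.
  For a 1×1 block at λ = -4: exp(t · [-4]) = [e^(-4t)].

After assembling e^{tJ} and conjugating by P, we get:

e^{tA} =
  [2*t*exp(-4*t) + exp(-4*t), t*exp(-4*t), -t*exp(-4*t)]
  [0, exp(-4*t), 0]
  [4*t*exp(-4*t), 2*t*exp(-4*t), -2*t*exp(-4*t) + exp(-4*t)]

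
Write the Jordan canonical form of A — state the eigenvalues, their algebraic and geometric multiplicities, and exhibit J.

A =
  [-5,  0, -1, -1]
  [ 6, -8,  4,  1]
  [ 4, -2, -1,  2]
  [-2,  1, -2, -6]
J_3(-5) ⊕ J_1(-5)

The characteristic polynomial is
  det(x·I − A) = x^4 + 20*x^3 + 150*x^2 + 500*x + 625 = (x + 5)^4

Eigenvalues and multiplicities (the geometric multiplicity of λ is n − rank(A − λI), which equals the number of Jordan blocks for λ):
  λ = -5: algebraic multiplicity = 4, geometric multiplicity = 2

Determining the block sizes for each eigenvalue:
  λ = -5: with am = 4 and gm = 2, the partition is not yet determined (e.g. several partitions of 4 into 2 parts exist). Let N = A − (-5)·I. Computing rank(N^1) = 2, rank(N^2) = 1, rank(N^3) = 0; the number of blocks of size ≥ j is rank(N^{j−1}) − rank(N^j), giving [2, 1, 1]. So we have 1 block(s) of size 3, 1 block(s) of size 1 → block sizes [3, 1]

Assembling the blocks gives a Jordan form
J =
  [-5,  1,  0,  0]
  [ 0, -5,  1,  0]
  [ 0,  0, -5,  0]
  [ 0,  0,  0, -5]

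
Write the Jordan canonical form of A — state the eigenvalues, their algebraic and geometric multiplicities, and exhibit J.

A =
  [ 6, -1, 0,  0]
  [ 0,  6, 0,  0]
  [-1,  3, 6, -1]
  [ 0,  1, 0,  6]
J_2(6) ⊕ J_2(6)

The characteristic polynomial is
  det(x·I − A) = x^4 - 24*x^3 + 216*x^2 - 864*x + 1296 = (x - 6)^4

Eigenvalues and multiplicities (the geometric multiplicity of λ is n − rank(A − λI), which equals the number of Jordan blocks for λ):
  λ = 6: algebraic multiplicity = 4, geometric multiplicity = 2

Determining the block sizes for each eigenvalue:
  λ = 6: with am = 4 and gm = 2, the partition is not yet determined (e.g. several partitions of 4 into 2 parts exist). Let N = A − (6)·I. Computing rank(N^1) = 2, rank(N^2) = 0; the number of blocks of size ≥ j is rank(N^{j−1}) − rank(N^j), giving [2, 2]. So we have 2 block(s) of size 2 → block sizes [2, 2]

Assembling the blocks gives a Jordan form
J =
  [6, 1, 0, 0]
  [0, 6, 0, 0]
  [0, 0, 6, 1]
  [0, 0, 0, 6]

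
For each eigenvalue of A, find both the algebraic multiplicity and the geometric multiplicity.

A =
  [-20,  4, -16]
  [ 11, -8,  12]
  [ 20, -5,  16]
λ = -4: alg = 3, geom = 1

Step 1 — factor the characteristic polynomial to read off the algebraic multiplicities:
  χ_A(x) = (x + 4)^3

Step 2 — compute geometric multiplicities via the rank-nullity identity g(λ) = n − rank(A − λI):
  rank(A − (-4)·I) = 2, so dim ker(A − (-4)·I) = n − 2 = 1

Summary:
  λ = -4: algebraic multiplicity = 3, geometric multiplicity = 1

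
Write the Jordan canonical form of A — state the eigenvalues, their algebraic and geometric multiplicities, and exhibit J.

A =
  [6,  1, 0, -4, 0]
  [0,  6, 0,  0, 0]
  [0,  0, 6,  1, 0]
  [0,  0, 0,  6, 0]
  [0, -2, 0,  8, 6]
J_2(6) ⊕ J_2(6) ⊕ J_1(6)

The characteristic polynomial is
  det(x·I − A) = x^5 - 30*x^4 + 360*x^3 - 2160*x^2 + 6480*x - 7776 = (x - 6)^5

Eigenvalues and multiplicities (the geometric multiplicity of λ is n − rank(A − λI), which equals the number of Jordan blocks for λ):
  λ = 6: algebraic multiplicity = 5, geometric multiplicity = 3

Determining the block sizes for each eigenvalue:
  λ = 6: with am = 5 and gm = 3, the partition is not yet determined (e.g. several partitions of 5 into 3 parts exist). Let N = A − (6)·I. Computing rank(N^1) = 2, rank(N^2) = 0; the number of blocks of size ≥ j is rank(N^{j−1}) − rank(N^j), giving [3, 2]. So we have 2 block(s) of size 2, 1 block(s) of size 1 → block sizes [2, 2, 1]

Assembling the blocks gives a Jordan form
J =
  [6, 1, 0, 0, 0]
  [0, 6, 0, 0, 0]
  [0, 0, 6, 1, 0]
  [0, 0, 0, 6, 0]
  [0, 0, 0, 0, 6]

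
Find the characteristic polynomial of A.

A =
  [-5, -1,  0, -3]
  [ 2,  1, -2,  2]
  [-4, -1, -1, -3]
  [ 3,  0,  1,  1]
x^4 + 4*x^3 + 6*x^2 + 4*x + 1

Expanding det(x·I − A) (e.g. by cofactor expansion or by noting that A is similar to its Jordan form J, which has the same characteristic polynomial as A) gives
  χ_A(x) = x^4 + 4*x^3 + 6*x^2 + 4*x + 1
which factors as (x + 1)^4. The eigenvalues (with algebraic multiplicities) are λ = -1 with multiplicity 4.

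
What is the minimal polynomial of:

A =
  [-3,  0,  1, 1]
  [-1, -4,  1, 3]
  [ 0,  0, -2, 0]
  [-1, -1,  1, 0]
x^3 + 7*x^2 + 16*x + 12

The characteristic polynomial is χ_A(x) = (x + 2)^3*(x + 3), so the eigenvalues are known. The minimal polynomial is
  m_A(x) = Π_λ (x − λ)^{k_λ}
where k_λ is the size of the *largest* Jordan block for λ (equivalently, the smallest k with (A − λI)^k v = 0 for every generalised eigenvector v of λ).

  λ = -3: largest Jordan block has size 1, contributing (x + 3)
  λ = -2: largest Jordan block has size 2, contributing (x + 2)^2

So m_A(x) = (x + 2)^2*(x + 3) = x^3 + 7*x^2 + 16*x + 12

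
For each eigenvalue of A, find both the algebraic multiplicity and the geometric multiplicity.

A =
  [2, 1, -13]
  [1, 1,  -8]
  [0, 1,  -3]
λ = 0: alg = 3, geom = 1

Step 1 — factor the characteristic polynomial to read off the algebraic multiplicities:
  χ_A(x) = x^3

Step 2 — compute geometric multiplicities via the rank-nullity identity g(λ) = n − rank(A − λI):
  rank(A − (0)·I) = 2, so dim ker(A − (0)·I) = n − 2 = 1

Summary:
  λ = 0: algebraic multiplicity = 3, geometric multiplicity = 1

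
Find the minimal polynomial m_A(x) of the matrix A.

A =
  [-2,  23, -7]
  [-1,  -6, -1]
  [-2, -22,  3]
x^3 + 5*x^2 - 25*x - 125

The characteristic polynomial is χ_A(x) = (x - 5)*(x + 5)^2, so the eigenvalues are known. The minimal polynomial is
  m_A(x) = Π_λ (x − λ)^{k_λ}
where k_λ is the size of the *largest* Jordan block for λ (equivalently, the smallest k with (A − λI)^k v = 0 for every generalised eigenvector v of λ).

  λ = -5: largest Jordan block has size 2, contributing (x + 5)^2
  λ = 5: largest Jordan block has size 1, contributing (x − 5)

So m_A(x) = (x - 5)*(x + 5)^2 = x^3 + 5*x^2 - 25*x - 125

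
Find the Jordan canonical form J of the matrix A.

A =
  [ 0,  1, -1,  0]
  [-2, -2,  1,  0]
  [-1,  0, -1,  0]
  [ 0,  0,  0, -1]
J_3(-1) ⊕ J_1(-1)

The characteristic polynomial is
  det(x·I − A) = x^4 + 4*x^3 + 6*x^2 + 4*x + 1 = (x + 1)^4

Eigenvalues and multiplicities (the geometric multiplicity of λ is n − rank(A − λI), which equals the number of Jordan blocks for λ):
  λ = -1: algebraic multiplicity = 4, geometric multiplicity = 2

Determining the block sizes for each eigenvalue:
  λ = -1: with am = 4 and gm = 2, the partition is not yet determined (e.g. several partitions of 4 into 2 parts exist). Let N = A − (-1)·I. Computing rank(N^1) = 2, rank(N^2) = 1, rank(N^3) = 0; the number of blocks of size ≥ j is rank(N^{j−1}) − rank(N^j), giving [2, 1, 1]. So we have 1 block(s) of size 3, 1 block(s) of size 1 → block sizes [3, 1]

Assembling the blocks gives a Jordan form
J =
  [-1,  1,  0,  0]
  [ 0, -1,  1,  0]
  [ 0,  0, -1,  0]
  [ 0,  0,  0, -1]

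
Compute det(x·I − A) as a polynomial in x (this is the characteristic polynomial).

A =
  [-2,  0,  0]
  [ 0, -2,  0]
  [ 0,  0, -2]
x^3 + 6*x^2 + 12*x + 8

Expanding det(x·I − A) (e.g. by cofactor expansion or by noting that A is similar to its Jordan form J, which has the same characteristic polynomial as A) gives
  χ_A(x) = x^3 + 6*x^2 + 12*x + 8
which factors as (x + 2)^3. The eigenvalues (with algebraic multiplicities) are λ = -2 with multiplicity 3.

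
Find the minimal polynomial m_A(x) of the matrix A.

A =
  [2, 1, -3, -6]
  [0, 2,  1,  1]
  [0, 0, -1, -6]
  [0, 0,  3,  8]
x^4 - 11*x^3 + 42*x^2 - 68*x + 40

The characteristic polynomial is χ_A(x) = (x - 5)*(x - 2)^3, so the eigenvalues are known. The minimal polynomial is
  m_A(x) = Π_λ (x − λ)^{k_λ}
where k_λ is the size of the *largest* Jordan block for λ (equivalently, the smallest k with (A − λI)^k v = 0 for every generalised eigenvector v of λ).

  λ = 2: largest Jordan block has size 3, contributing (x − 2)^3
  λ = 5: largest Jordan block has size 1, contributing (x − 5)

So m_A(x) = (x - 5)*(x - 2)^3 = x^4 - 11*x^3 + 42*x^2 - 68*x + 40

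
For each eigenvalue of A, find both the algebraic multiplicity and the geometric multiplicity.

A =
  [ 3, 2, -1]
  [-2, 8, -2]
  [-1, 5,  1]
λ = 4: alg = 3, geom = 1

Step 1 — factor the characteristic polynomial to read off the algebraic multiplicities:
  χ_A(x) = (x - 4)^3

Step 2 — compute geometric multiplicities via the rank-nullity identity g(λ) = n − rank(A − λI):
  rank(A − (4)·I) = 2, so dim ker(A − (4)·I) = n − 2 = 1

Summary:
  λ = 4: algebraic multiplicity = 3, geometric multiplicity = 1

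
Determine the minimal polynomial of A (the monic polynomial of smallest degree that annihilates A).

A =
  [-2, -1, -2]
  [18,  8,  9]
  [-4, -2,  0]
x^3 - 6*x^2 + 12*x - 8

The characteristic polynomial is χ_A(x) = (x - 2)^3, so the eigenvalues are known. The minimal polynomial is
  m_A(x) = Π_λ (x − λ)^{k_λ}
where k_λ is the size of the *largest* Jordan block for λ (equivalently, the smallest k with (A − λI)^k v = 0 for every generalised eigenvector v of λ).

  λ = 2: largest Jordan block has size 3, contributing (x − 2)^3

So m_A(x) = (x - 2)^3 = x^3 - 6*x^2 + 12*x - 8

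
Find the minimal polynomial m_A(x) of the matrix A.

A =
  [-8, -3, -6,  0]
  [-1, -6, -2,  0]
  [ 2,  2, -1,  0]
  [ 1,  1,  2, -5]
x^2 + 10*x + 25

The characteristic polynomial is χ_A(x) = (x + 5)^4, so the eigenvalues are known. The minimal polynomial is
  m_A(x) = Π_λ (x − λ)^{k_λ}
where k_λ is the size of the *largest* Jordan block for λ (equivalently, the smallest k with (A − λI)^k v = 0 for every generalised eigenvector v of λ).

  λ = -5: largest Jordan block has size 2, contributing (x + 5)^2

So m_A(x) = (x + 5)^2 = x^2 + 10*x + 25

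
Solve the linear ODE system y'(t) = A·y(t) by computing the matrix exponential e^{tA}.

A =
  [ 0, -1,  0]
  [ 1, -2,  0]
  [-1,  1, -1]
e^{tA} =
  [t*exp(-t) + exp(-t), -t*exp(-t), 0]
  [t*exp(-t), -t*exp(-t) + exp(-t), 0]
  [-t*exp(-t), t*exp(-t), exp(-t)]

Strategy: write A = P · J · P⁻¹ where J is a Jordan canonical form, so e^{tA} = P · e^{tJ} · P⁻¹, and e^{tJ} can be computed block-by-block.

A has Jordan form
J =
  [-1,  1,  0]
  [ 0, -1,  0]
  [ 0,  0, -1]
(up to reordering of blocks).

Per-block formulas:
  For a 2×2 Jordan block J_2(-1): exp(t · J_2(-1)) = e^(-1t)·(I + t·N), where N is the 2×2 nilpotent shift.
  For a 1×1 block at λ = -1: exp(t · [-1]) = [e^(-1t)].

After assembling e^{tJ} and conjugating by P, we get:

e^{tA} =
  [t*exp(-t) + exp(-t), -t*exp(-t), 0]
  [t*exp(-t), -t*exp(-t) + exp(-t), 0]
  [-t*exp(-t), t*exp(-t), exp(-t)]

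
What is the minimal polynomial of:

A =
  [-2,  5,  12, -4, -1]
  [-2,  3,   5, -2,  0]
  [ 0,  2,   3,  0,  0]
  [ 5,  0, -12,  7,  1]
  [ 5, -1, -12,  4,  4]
x^3 - 9*x^2 + 27*x - 27

The characteristic polynomial is χ_A(x) = (x - 3)^5, so the eigenvalues are known. The minimal polynomial is
  m_A(x) = Π_λ (x − λ)^{k_λ}
where k_λ is the size of the *largest* Jordan block for λ (equivalently, the smallest k with (A − λI)^k v = 0 for every generalised eigenvector v of λ).

  λ = 3: largest Jordan block has size 3, contributing (x − 3)^3

So m_A(x) = (x - 3)^3 = x^3 - 9*x^2 + 27*x - 27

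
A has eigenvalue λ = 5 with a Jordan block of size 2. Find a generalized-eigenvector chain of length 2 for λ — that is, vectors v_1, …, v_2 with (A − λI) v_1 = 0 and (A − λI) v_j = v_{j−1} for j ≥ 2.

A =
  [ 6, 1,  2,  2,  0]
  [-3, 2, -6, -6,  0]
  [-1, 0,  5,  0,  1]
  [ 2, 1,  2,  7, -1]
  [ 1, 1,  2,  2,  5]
A Jordan chain for λ = 5 of length 2:
v_1 = (1, -3, -1, 2, 1)ᵀ
v_2 = (1, 0, 0, 0, 0)ᵀ

Let N = A − (5)·I. We want v_2 with N^2 v_2 = 0 but N^1 v_2 ≠ 0; then v_{j-1} := N · v_j for j = 2, …, 2.

Pick v_2 = (1, 0, 0, 0, 0)ᵀ.
Then v_1 = N · v_2 = (1, -3, -1, 2, 1)ᵀ.

Sanity check: (A − (5)·I) v_1 = (0, 0, 0, 0, 0)ᵀ = 0. ✓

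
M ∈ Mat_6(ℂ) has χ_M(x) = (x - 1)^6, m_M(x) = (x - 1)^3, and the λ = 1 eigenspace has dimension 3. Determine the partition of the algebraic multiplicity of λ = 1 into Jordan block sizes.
Block sizes for λ = 1: [3, 2, 1]

Step 1 — from the characteristic polynomial, algebraic multiplicity of λ = 1 is 6. From dim ker(M − (1)·I) = 3, there are exactly 3 Jordan blocks for λ = 1.
Step 2 — from the minimal polynomial, the factor (x − 1)^3 tells us the largest block for λ = 1 has size 3.
Step 3 — with total size 6, 3 blocks, and largest block 3, the block sizes (in nonincreasing order) are [3, 2, 1].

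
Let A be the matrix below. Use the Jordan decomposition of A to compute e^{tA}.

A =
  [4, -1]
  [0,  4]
e^{tA} =
  [exp(4*t), -t*exp(4*t)]
  [0, exp(4*t)]

Strategy: write A = P · J · P⁻¹ where J is a Jordan canonical form, so e^{tA} = P · e^{tJ} · P⁻¹, and e^{tJ} can be computed block-by-block.

A has Jordan form
J =
  [4, 1]
  [0, 4]
(up to reordering of blocks).

Per-block formulas:
  For a 2×2 Jordan block J_2(4): exp(t · J_2(4)) = e^(4t)·(I + t·N), where N is the 2×2 nilpotent shift.

After assembling e^{tJ} and conjugating by P, we get:

e^{tA} =
  [exp(4*t), -t*exp(4*t)]
  [0, exp(4*t)]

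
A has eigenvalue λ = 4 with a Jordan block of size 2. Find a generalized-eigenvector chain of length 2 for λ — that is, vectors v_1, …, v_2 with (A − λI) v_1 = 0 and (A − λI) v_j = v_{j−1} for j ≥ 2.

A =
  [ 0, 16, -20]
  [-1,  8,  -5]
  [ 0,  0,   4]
A Jordan chain for λ = 4 of length 2:
v_1 = (-4, -1, 0)ᵀ
v_2 = (1, 0, 0)ᵀ

Let N = A − (4)·I. We want v_2 with N^2 v_2 = 0 but N^1 v_2 ≠ 0; then v_{j-1} := N · v_j for j = 2, …, 2.

Pick v_2 = (1, 0, 0)ᵀ.
Then v_1 = N · v_2 = (-4, -1, 0)ᵀ.

Sanity check: (A − (4)·I) v_1 = (0, 0, 0)ᵀ = 0. ✓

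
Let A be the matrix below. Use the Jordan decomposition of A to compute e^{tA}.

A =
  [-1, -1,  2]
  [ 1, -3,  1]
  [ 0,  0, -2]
e^{tA} =
  [t*exp(-2*t) + exp(-2*t), -t*exp(-2*t), t^2*exp(-2*t)/2 + 2*t*exp(-2*t)]
  [t*exp(-2*t), -t*exp(-2*t) + exp(-2*t), t^2*exp(-2*t)/2 + t*exp(-2*t)]
  [0, 0, exp(-2*t)]

Strategy: write A = P · J · P⁻¹ where J is a Jordan canonical form, so e^{tA} = P · e^{tJ} · P⁻¹, and e^{tJ} can be computed block-by-block.

A has Jordan form
J =
  [-2,  1,  0]
  [ 0, -2,  1]
  [ 0,  0, -2]
(up to reordering of blocks).

Per-block formulas:
  For a 3×3 Jordan block J_3(-2): exp(t · J_3(-2)) = e^(-2t)·(I + t·N + (t^2/2)·N^2), where N is the 3×3 nilpotent shift.

After assembling e^{tJ} and conjugating by P, we get:

e^{tA} =
  [t*exp(-2*t) + exp(-2*t), -t*exp(-2*t), t^2*exp(-2*t)/2 + 2*t*exp(-2*t)]
  [t*exp(-2*t), -t*exp(-2*t) + exp(-2*t), t^2*exp(-2*t)/2 + t*exp(-2*t)]
  [0, 0, exp(-2*t)]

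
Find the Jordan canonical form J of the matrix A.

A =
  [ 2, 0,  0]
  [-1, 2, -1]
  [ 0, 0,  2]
J_2(2) ⊕ J_1(2)

The characteristic polynomial is
  det(x·I − A) = x^3 - 6*x^2 + 12*x - 8 = (x - 2)^3

Eigenvalues and multiplicities (the geometric multiplicity of λ is n − rank(A − λI), which equals the number of Jordan blocks for λ):
  λ = 2: algebraic multiplicity = 3, geometric multiplicity = 2

Determining the block sizes for each eigenvalue:
  λ = 2: 2 blocks summing to 3 forces exactly one block of size 2 and the rest size 1 → block sizes [2, 1]

Assembling the blocks gives a Jordan form
J =
  [2, 1, 0]
  [0, 2, 0]
  [0, 0, 2]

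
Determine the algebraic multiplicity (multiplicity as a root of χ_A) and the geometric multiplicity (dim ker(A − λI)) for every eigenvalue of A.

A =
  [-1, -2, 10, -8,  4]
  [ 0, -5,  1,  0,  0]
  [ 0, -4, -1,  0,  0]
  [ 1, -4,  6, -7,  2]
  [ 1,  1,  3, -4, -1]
λ = -3: alg = 5, geom = 2

Step 1 — factor the characteristic polynomial to read off the algebraic multiplicities:
  χ_A(x) = (x + 3)^5

Step 2 — compute geometric multiplicities via the rank-nullity identity g(λ) = n − rank(A − λI):
  rank(A − (-3)·I) = 3, so dim ker(A − (-3)·I) = n − 3 = 2

Summary:
  λ = -3: algebraic multiplicity = 5, geometric multiplicity = 2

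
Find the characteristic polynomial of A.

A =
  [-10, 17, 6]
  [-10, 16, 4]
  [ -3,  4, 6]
x^3 - 12*x^2 + 48*x - 64

Expanding det(x·I − A) (e.g. by cofactor expansion or by noting that A is similar to its Jordan form J, which has the same characteristic polynomial as A) gives
  χ_A(x) = x^3 - 12*x^2 + 48*x - 64
which factors as (x - 4)^3. The eigenvalues (with algebraic multiplicities) are λ = 4 with multiplicity 3.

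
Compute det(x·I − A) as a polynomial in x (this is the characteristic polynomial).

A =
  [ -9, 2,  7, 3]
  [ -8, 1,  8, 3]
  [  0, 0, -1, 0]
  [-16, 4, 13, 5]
x^4 + 4*x^3 + 6*x^2 + 4*x + 1

Expanding det(x·I − A) (e.g. by cofactor expansion or by noting that A is similar to its Jordan form J, which has the same characteristic polynomial as A) gives
  χ_A(x) = x^4 + 4*x^3 + 6*x^2 + 4*x + 1
which factors as (x + 1)^4. The eigenvalues (with algebraic multiplicities) are λ = -1 with multiplicity 4.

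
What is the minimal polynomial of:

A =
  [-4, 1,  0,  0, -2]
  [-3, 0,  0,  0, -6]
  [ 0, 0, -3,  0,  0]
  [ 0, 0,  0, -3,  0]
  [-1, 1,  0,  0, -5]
x^2 + 6*x + 9

The characteristic polynomial is χ_A(x) = (x + 3)^5, so the eigenvalues are known. The minimal polynomial is
  m_A(x) = Π_λ (x − λ)^{k_λ}
where k_λ is the size of the *largest* Jordan block for λ (equivalently, the smallest k with (A − λI)^k v = 0 for every generalised eigenvector v of λ).

  λ = -3: largest Jordan block has size 2, contributing (x + 3)^2

So m_A(x) = (x + 3)^2 = x^2 + 6*x + 9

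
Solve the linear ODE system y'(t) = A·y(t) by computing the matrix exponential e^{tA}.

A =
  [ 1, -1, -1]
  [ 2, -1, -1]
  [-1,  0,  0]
e^{tA} =
  [t + 1, -t, -t]
  [t^2/2 + 2*t, -t^2/2 - t + 1, -t^2/2 - t]
  [-t^2/2 - t, t^2/2, t^2/2 + 1]

Strategy: write A = P · J · P⁻¹ where J is a Jordan canonical form, so e^{tA} = P · e^{tJ} · P⁻¹, and e^{tJ} can be computed block-by-block.

A has Jordan form
J =
  [0, 1, 0]
  [0, 0, 1]
  [0, 0, 0]
(up to reordering of blocks).

Per-block formulas:
  For a 3×3 Jordan block J_3(0): exp(t · J_3(0)) = e^(0t)·(I + t·N + (t^2/2)·N^2), where N is the 3×3 nilpotent shift.

After assembling e^{tJ} and conjugating by P, we get:

e^{tA} =
  [t + 1, -t, -t]
  [t^2/2 + 2*t, -t^2/2 - t + 1, -t^2/2 - t]
  [-t^2/2 - t, t^2/2, t^2/2 + 1]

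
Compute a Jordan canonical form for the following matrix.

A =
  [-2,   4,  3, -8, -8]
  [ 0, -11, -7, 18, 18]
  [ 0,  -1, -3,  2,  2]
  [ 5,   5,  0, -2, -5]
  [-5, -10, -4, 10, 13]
J_3(-2) ⊕ J_1(-2) ⊕ J_1(3)

The characteristic polynomial is
  det(x·I − A) = x^5 + 5*x^4 - 40*x^2 - 80*x - 48 = (x - 3)*(x + 2)^4

Eigenvalues and multiplicities (the geometric multiplicity of λ is n − rank(A − λI), which equals the number of Jordan blocks for λ):
  λ = -2: algebraic multiplicity = 4, geometric multiplicity = 2
  λ = 3: algebraic multiplicity = 1, geometric multiplicity = 1

Determining the block sizes for each eigenvalue:
  λ = -2: with am = 4 and gm = 2, the partition is not yet determined (e.g. several partitions of 4 into 2 parts exist). Let N = A − (-2)·I. Computing rank(N^1) = 3, rank(N^2) = 2, rank(N^3) = 1; the number of blocks of size ≥ j is rank(N^{j−1}) − rank(N^j), giving [2, 1, 1]. So we have 1 block(s) of size 3, 1 block(s) of size 1 → block sizes [3, 1]
  λ = 3: one block (gm = 1), so the single block has size am = 1 → block sizes [1]

Assembling the blocks gives a Jordan form
J =
  [-2,  1,  0,  0, 0]
  [ 0, -2,  1,  0, 0]
  [ 0,  0, -2,  0, 0]
  [ 0,  0,  0, -2, 0]
  [ 0,  0,  0,  0, 3]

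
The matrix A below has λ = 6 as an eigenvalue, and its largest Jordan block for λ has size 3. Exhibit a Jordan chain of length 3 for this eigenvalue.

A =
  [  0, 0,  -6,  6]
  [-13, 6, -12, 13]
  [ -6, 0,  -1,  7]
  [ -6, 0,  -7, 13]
A Jordan chain for λ = 6 of length 3:
v_1 = (0, 1, 0, 0)ᵀ
v_2 = (0, -1, 1, 1)ᵀ
v_3 = (1, 0, -1, 0)ᵀ

Let N = A − (6)·I. We want v_3 with N^3 v_3 = 0 but N^2 v_3 ≠ 0; then v_{j-1} := N · v_j for j = 3, …, 2.

Pick v_3 = (1, 0, -1, 0)ᵀ.
Then v_2 = N · v_3 = (0, -1, 1, 1)ᵀ.
Then v_1 = N · v_2 = (0, 1, 0, 0)ᵀ.

Sanity check: (A − (6)·I) v_1 = (0, 0, 0, 0)ᵀ = 0. ✓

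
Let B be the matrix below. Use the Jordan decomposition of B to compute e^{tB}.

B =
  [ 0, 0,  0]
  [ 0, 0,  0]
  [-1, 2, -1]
e^{tB} =
  [1, 0, 0]
  [0, 1, 0]
  [-1 + exp(-t), 2 - 2*exp(-t), exp(-t)]

Strategy: write B = P · J · P⁻¹ where J is a Jordan canonical form, so e^{tB} = P · e^{tJ} · P⁻¹, and e^{tJ} can be computed block-by-block.

B has Jordan form
J =
  [-1, 0, 0]
  [ 0, 0, 0]
  [ 0, 0, 0]
(up to reordering of blocks).

Per-block formulas:
  For a 1×1 block at λ = 0: exp(t · [0]) = [e^(0t)].
  For a 1×1 block at λ = -1: exp(t · [-1]) = [e^(-1t)].

After assembling e^{tJ} and conjugating by P, we get:

e^{tB} =
  [1, 0, 0]
  [0, 1, 0]
  [-1 + exp(-t), 2 - 2*exp(-t), exp(-t)]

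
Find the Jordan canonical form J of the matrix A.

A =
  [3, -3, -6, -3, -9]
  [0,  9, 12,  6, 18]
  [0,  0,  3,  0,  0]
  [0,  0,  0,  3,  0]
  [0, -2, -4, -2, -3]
J_2(3) ⊕ J_1(3) ⊕ J_1(3) ⊕ J_1(3)

The characteristic polynomial is
  det(x·I − A) = x^5 - 15*x^4 + 90*x^3 - 270*x^2 + 405*x - 243 = (x - 3)^5

Eigenvalues and multiplicities (the geometric multiplicity of λ is n − rank(A − λI), which equals the number of Jordan blocks for λ):
  λ = 3: algebraic multiplicity = 5, geometric multiplicity = 4

Determining the block sizes for each eigenvalue:
  λ = 3: 4 blocks summing to 5 forces exactly one block of size 2 and the rest size 1 → block sizes [2, 1, 1, 1]

Assembling the blocks gives a Jordan form
J =
  [3, 1, 0, 0, 0]
  [0, 3, 0, 0, 0]
  [0, 0, 3, 0, 0]
  [0, 0, 0, 3, 0]
  [0, 0, 0, 0, 3]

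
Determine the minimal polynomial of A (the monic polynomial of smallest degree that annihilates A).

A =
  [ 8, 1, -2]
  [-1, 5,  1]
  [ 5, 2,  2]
x^3 - 15*x^2 + 75*x - 125

The characteristic polynomial is χ_A(x) = (x - 5)^3, so the eigenvalues are known. The minimal polynomial is
  m_A(x) = Π_λ (x − λ)^{k_λ}
where k_λ is the size of the *largest* Jordan block for λ (equivalently, the smallest k with (A − λI)^k v = 0 for every generalised eigenvector v of λ).

  λ = 5: largest Jordan block has size 3, contributing (x − 5)^3

So m_A(x) = (x - 5)^3 = x^3 - 15*x^2 + 75*x - 125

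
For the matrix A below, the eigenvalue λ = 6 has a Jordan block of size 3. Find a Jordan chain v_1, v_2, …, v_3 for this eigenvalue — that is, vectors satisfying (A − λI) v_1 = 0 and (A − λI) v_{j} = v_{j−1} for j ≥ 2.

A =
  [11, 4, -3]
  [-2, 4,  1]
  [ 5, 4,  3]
A Jordan chain for λ = 6 of length 3:
v_1 = (2, -1, 2)ᵀ
v_2 = (5, -2, 5)ᵀ
v_3 = (1, 0, 0)ᵀ

Let N = A − (6)·I. We want v_3 with N^3 v_3 = 0 but N^2 v_3 ≠ 0; then v_{j-1} := N · v_j for j = 3, …, 2.

Pick v_3 = (1, 0, 0)ᵀ.
Then v_2 = N · v_3 = (5, -2, 5)ᵀ.
Then v_1 = N · v_2 = (2, -1, 2)ᵀ.

Sanity check: (A − (6)·I) v_1 = (0, 0, 0)ᵀ = 0. ✓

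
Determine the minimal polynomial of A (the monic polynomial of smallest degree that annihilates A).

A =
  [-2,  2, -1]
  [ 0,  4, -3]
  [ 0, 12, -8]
x^2 + 4*x + 4

The characteristic polynomial is χ_A(x) = (x + 2)^3, so the eigenvalues are known. The minimal polynomial is
  m_A(x) = Π_λ (x − λ)^{k_λ}
where k_λ is the size of the *largest* Jordan block for λ (equivalently, the smallest k with (A − λI)^k v = 0 for every generalised eigenvector v of λ).

  λ = -2: largest Jordan block has size 2, contributing (x + 2)^2

So m_A(x) = (x + 2)^2 = x^2 + 4*x + 4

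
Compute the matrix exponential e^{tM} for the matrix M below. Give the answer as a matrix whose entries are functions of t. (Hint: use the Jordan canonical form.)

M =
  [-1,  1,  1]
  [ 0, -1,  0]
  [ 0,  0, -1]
e^{tM} =
  [exp(-t), t*exp(-t), t*exp(-t)]
  [0, exp(-t), 0]
  [0, 0, exp(-t)]

Strategy: write M = P · J · P⁻¹ where J is a Jordan canonical form, so e^{tM} = P · e^{tJ} · P⁻¹, and e^{tJ} can be computed block-by-block.

M has Jordan form
J =
  [-1,  1,  0]
  [ 0, -1,  0]
  [ 0,  0, -1]
(up to reordering of blocks).

Per-block formulas:
  For a 2×2 Jordan block J_2(-1): exp(t · J_2(-1)) = e^(-1t)·(I + t·N), where N is the 2×2 nilpotent shift.
  For a 1×1 block at λ = -1: exp(t · [-1]) = [e^(-1t)].

After assembling e^{tJ} and conjugating by P, we get:

e^{tM} =
  [exp(-t), t*exp(-t), t*exp(-t)]
  [0, exp(-t), 0]
  [0, 0, exp(-t)]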